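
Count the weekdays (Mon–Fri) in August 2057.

23 weekdays

2057-08-01 is a Wednesday.
That's 31 days from start to end, counting both.
31 = 7 × 4 + 3, so there are 4 full weeks plus 3 extra days.
Each full week contributes 5 weekdays (Mon–Fri): 4 × 5 = 20.
The 3 extra days are Wed, Thu, Fri — 3 of them qualify.
Total: 20 + 3 = 23.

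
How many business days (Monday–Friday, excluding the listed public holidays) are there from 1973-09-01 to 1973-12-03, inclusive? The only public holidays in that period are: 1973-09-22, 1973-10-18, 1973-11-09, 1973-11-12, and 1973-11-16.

1973-09-01 is a Saturday.
From 1973-09-01 to 1973-12-03 is 94 days inclusive.
94 = 7 × 13 + 3, so there are 13 full weeks plus 3 extra days.
Each full week contributes 5 weekdays (Mon–Fri): 13 × 5 = 65.
The 3 extra days are Sat, Sun, Mon — 1 of them qualifies.
Total: 65 + 1 = 66.
Holidays: 1973-09-22 (Sat); 1973-10-18 (Thu); 1973-11-09 (Fri); 1973-11-12 (Mon); 1973-11-16 (Fri).
4 of the 5 holidays fall on weekdays; the rest are weekends and were already excluded.
Business days: 66 − 4 = 62.

62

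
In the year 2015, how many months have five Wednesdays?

4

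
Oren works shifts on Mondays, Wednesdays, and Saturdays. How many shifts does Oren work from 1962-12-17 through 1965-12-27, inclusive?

475

1962-12-17 is a Monday.
From 1962-12-17 to 1965-12-27 is 1107 days inclusive.
1107 = 7 × 158 + 1, so there are 158 full weeks plus 1 extra day.
Each full week contributes 3 days from the set (Mon, Wed, Sat): 158 × 3 = 474.
The 1 extra day is Mon — 1 of them qualifies.
Total: 474 + 1 = 475.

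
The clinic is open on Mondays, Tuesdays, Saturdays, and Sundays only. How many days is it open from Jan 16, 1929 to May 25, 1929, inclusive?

Jan 16, 1929 is a Wednesday.
From Jan 16, 1929 to May 25, 1929 is 130 days inclusive.
130 = 7 × 18 + 4, so there are 18 full weeks plus 4 extra days.
Each full week contributes 4 days from the set (Mon, Tue, Sat, Sun): 18 × 4 = 72.
The 4 extra days are Wednesday, Thursday, Friday, Saturday — 1 of them qualifies.
Total: 72 + 1 = 73.

73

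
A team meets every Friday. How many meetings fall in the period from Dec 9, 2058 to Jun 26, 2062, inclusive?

185

Dec 9, 2058 is a Monday.
The range spans 1296 days (inclusive of both endpoints).
1296 = 7 × 185 + 1, so there are 185 full weeks plus 1 extra day.
Each full week contributes one Friday: 185 so far.
The 1 extra day is Mon — none qualify.
Total: 185 + 0 = 185.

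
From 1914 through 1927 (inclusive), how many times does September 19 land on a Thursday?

Day of week of September 19 in each year:
1914: Sat, 1915: Sun, 1916: Tue, 1917: Wed, 1918: Thu ✓, 1919: Fri, 1920: Sun, 1921: Mon, 1922: Tue, 1923: Wed, 1924: Fri, 1925: Sat, 1926: Sun, 1927: Mon
Thursdays: 1918.

1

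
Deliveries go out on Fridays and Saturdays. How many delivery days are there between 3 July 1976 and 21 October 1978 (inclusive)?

241

3 July 1976 is a Saturday.
That's 841 days from start to end, counting both.
841 = 7 × 120 + 1, so there are 120 full weeks plus 1 extra day.
Each full week contributes 2 days from the set (Fri, Sat): 120 × 2 = 240.
The 1 extra day is Sat — 1 of them qualifies.
Total: 240 + 1 = 241.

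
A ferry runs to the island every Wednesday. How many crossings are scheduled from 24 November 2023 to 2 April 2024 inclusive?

18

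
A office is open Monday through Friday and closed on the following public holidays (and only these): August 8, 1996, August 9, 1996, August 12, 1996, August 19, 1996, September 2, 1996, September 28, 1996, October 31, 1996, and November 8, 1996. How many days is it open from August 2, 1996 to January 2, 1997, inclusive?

August 2, 1996 is a Friday.
That's 154 days from start to end, counting both.
154 = 7 × 22, so the span is exactly 22 full weeks.
Each full week contributes 5 weekdays (Mon–Fri): 22 × 5 = 110.
Total: 110.
Holidays: August 8, 1996 (Thu); August 9, 1996 (Fri); August 12, 1996 (Mon); August 19, 1996 (Mon); September 2, 1996 (Mon); September 28, 1996 (Sat); October 31, 1996 (Thu); November 8, 1996 (Fri).
7 of the 8 holidays fall on weekdays; the rest are weekends and were already excluded.
Business days: 110 − 7 = 103.

103 business days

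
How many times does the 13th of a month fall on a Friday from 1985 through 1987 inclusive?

6

Friday-the-13ths by year:
1985: Sep, Dec
1986: Jun
1987: Feb, Mar, Nov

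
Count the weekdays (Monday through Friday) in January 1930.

Jan 1, 1930 is a Wednesday.
From Jan 1, 1930 to Jan 31, 1930 is 31 days inclusive.
31 = 7 × 4 + 3, so there are 4 full weeks plus 3 extra days.
Each full week contributes 5 weekdays (Mon–Fri): 4 × 5 = 20.
The 3 extra days are Wednesday, Thursday, Friday — 3 of them qualify.
Total: 20 + 3 = 23.

23 weekdays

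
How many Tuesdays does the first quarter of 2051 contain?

13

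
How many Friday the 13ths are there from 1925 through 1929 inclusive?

10

Friday-the-13ths by year:
1925: Feb, Mar, Nov
1926: Aug
1927: May
1928: Jan, Apr, Jul
1929: Sep, Dec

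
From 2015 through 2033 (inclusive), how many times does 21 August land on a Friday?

Day of week of August 21 in each year:
2015: Fri ✓, 2016: Sun, 2017: Mon, 2018: Tue, 2019: Wed, 2020: Fri ✓, 2021: Sat, 2022: Sun, 2023: Mon, 2024: Wed, 2025: Thu, 2026: Fri ✓, 2027: Sat, 2028: Mon, 2029: Tue, 2030: Wed, 2031: Thu, 2032: Sat, 2033: Sun
Fridays: 2015, 2020, 2026.

3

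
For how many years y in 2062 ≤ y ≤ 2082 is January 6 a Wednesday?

Day of week of January 6 in each year:
2062: Fri, 2063: Sat, 2064: Sun, 2065: Tue, 2066: Wed ✓, 2067: Thu, 2068: Fri, 2069: Sun, 2070: Mon, 2071: Tue, 2072: Wed ✓, 2073: Fri, 2074: Sat, 2075: Sun, 2076: Mon, 2077: Wed ✓, 2078: Thu, 2079: Fri, 2080: Sat, 2081: Mon, 2082: Tue
Wednesdays: 2066, 2072, 2077.

3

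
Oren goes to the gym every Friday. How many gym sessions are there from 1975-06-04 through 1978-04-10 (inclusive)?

1975-06-04 is a Wednesday.
From 1975-06-04 to 1978-04-10 is 1042 days inclusive.
1042 = 7 × 148 + 6, so there are 148 full weeks plus 6 extra days.
Each full week contributes one Friday: 148 so far.
The 6 extra days are Wednesday, Thursday, Friday, Saturday, Sunday, Monday — 1 of them qualifies.
Total: 148 + 1 = 149.

149 Fridays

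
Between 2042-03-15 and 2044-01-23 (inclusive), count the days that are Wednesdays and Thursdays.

194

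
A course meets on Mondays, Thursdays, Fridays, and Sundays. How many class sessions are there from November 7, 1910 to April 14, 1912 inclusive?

November 7, 1910 is a Monday.
That's 525 days from start to end, counting both.
525 = 7 × 75, so the span is exactly 75 full weeks.
Each full week contributes 4 days from the set (Mon, Thu, Fri, Sun): 75 × 4 = 300.

300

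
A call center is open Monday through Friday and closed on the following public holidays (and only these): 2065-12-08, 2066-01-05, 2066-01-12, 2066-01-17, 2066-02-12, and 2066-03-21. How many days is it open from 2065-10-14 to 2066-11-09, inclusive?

276

2065-10-14 is a Wednesday.
The range spans 392 days (inclusive of both endpoints).
392 = 7 × 56, so the span is exactly 56 full weeks.
Each full week contributes 5 weekdays (Mon–Fri): 56 × 5 = 280.
Holidays: 2065-12-08 (Tue); 2066-01-05 (Tue); 2066-01-12 (Tue); 2066-01-17 (Sun); 2066-02-12 (Fri); 2066-03-21 (Sun).
4 of the 6 holidays fall on weekdays; the rest are weekends and were already excluded.
Business days: 280 − 4 = 276.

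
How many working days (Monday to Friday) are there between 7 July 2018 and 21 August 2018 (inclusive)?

32

7 July 2018 is a Saturday.
From 7 July 2018 to 21 August 2018 is 46 days inclusive.
46 = 7 × 6 + 4, so there are 6 full weeks plus 4 extra days.
Each full week contributes 5 weekdays (Mon–Fri): 6 × 5 = 30.
The 4 extra days are Saturday, Sunday, Monday, Tuesday — 2 of them qualify.
Total: 30 + 2 = 32.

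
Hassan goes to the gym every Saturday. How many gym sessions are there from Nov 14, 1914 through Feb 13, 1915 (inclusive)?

14

Nov 14, 1914 is a Saturday.
That's 92 days from start to end, counting both.
92 = 7 × 13 + 1, so there are 13 full weeks plus 1 extra day.
Each full week contributes one Saturday: 13 so far.
The 1 extra day is Saturday — 1 of them qualifies.
Total: 13 + 1 = 14.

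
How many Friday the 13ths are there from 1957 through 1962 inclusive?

Friday-the-13ths by year:
1957: Sep, Dec
1958: Jun
1959: Feb, Mar, Nov
1960: May
1961: Jan, Oct
1962: Apr, Jul

11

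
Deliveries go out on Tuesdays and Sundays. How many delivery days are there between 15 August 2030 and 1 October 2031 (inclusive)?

15 August 2030 is a Thursday.
The range spans 413 days (inclusive of both endpoints).
413 = 7 × 59, so the span is exactly 59 full weeks.
Each full week contributes 2 days from the set (Tue, Sun): 59 × 2 = 118.

118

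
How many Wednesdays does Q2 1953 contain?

April 1, 1953 is a Wednesday.
From April 1, 1953 to June 30, 1953 is 91 days inclusive.
91 = 7 × 13, so the span is exactly 13 full weeks.
Each full week contributes one Wednesday: 13 so far.
Total: 13.

13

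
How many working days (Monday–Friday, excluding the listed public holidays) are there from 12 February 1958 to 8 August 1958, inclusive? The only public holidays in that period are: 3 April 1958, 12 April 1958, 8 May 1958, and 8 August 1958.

12 February 1958 is a Wednesday.
From 12 February 1958 to 8 August 1958 is 178 days inclusive.
178 = 7 × 25 + 3, so there are 25 full weeks plus 3 extra days.
Each full week contributes 5 weekdays (Mon–Fri): 25 × 5 = 125.
The 3 extra days are Wednesday, Thursday, Friday — 3 of them qualify.
Total: 125 + 3 = 128.
Holidays: 3 April 1958 (Thu); 12 April 1958 (Sat); 8 May 1958 (Thu); 8 August 1958 (Fri).
3 of the 4 holidays fall on weekdays; the rest are weekends and were already excluded.
Business days: 128 − 3 = 125.

125 working days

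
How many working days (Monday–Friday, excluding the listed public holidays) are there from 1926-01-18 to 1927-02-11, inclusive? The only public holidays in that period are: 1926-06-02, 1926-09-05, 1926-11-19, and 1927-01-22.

278

1926-01-18 is a Monday.
From 1926-01-18 to 1927-02-11 is 390 days inclusive.
390 = 7 × 55 + 5, so there are 55 full weeks plus 5 extra days.
Each full week contributes 5 weekdays (Mon–Fri): 55 × 5 = 275.
The 5 extra days are Mon, Tue, Wed, Thu, Fri — 5 of them qualify.
Total: 275 + 5 = 280.
Holidays: 1926-06-02 (Wed); 1926-09-05 (Sun); 1926-11-19 (Fri); 1927-01-22 (Sat).
2 of the 4 holidays fall on weekdays; the rest are weekends and were already excluded.
Business days: 280 − 2 = 278.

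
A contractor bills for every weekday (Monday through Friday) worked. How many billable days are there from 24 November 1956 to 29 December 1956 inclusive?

25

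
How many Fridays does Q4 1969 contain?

13

Oct 1, 1969 is a Wednesday.
That's 92 days from start to end, counting both.
92 = 7 × 13 + 1, so there are 13 full weeks plus 1 extra day.
Each full week contributes one Friday: 13 so far.
The 1 extra day is Wed — none qualify.
Total: 13 + 0 = 13.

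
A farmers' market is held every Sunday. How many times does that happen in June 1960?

1960-06-01 is a Wednesday.
From 1960-06-01 to 1960-06-30 is 30 days inclusive.
30 = 7 × 4 + 2, so there are 4 full weeks plus 2 extra days.
Each full week contributes one Sunday: 4 so far.
The 2 extra days are Wed, Thu — none qualify.
Total: 4 + 0 = 4.

4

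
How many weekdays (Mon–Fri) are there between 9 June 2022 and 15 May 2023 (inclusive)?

243

9 June 2022 is a Thursday.
That's 341 days from start to end, counting both.
341 = 7 × 48 + 5, so there are 48 full weeks plus 5 extra days.
Each full week contributes 5 weekdays (Mon–Fri): 48 × 5 = 240.
The 5 extra days are Thu, Fri, Sat, Sun, Mon — 3 of them qualify.
Total: 240 + 3 = 243.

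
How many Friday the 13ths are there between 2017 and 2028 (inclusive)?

20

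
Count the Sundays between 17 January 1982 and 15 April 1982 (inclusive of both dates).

13

17 January 1982 is a Sunday.
From 17 January 1982 to 15 April 1982 is 89 days inclusive.
89 = 7 × 12 + 5, so there are 12 full weeks plus 5 extra days.
Each full week contributes one Sunday: 12 so far.
The 5 extra days are Sun, Mon, Tue, Wed, Thu — 1 of them qualifies.
Total: 12 + 1 = 13.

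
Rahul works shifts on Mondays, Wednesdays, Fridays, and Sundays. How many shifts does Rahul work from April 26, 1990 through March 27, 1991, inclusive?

192

April 26, 1990 is a Thursday.
The range spans 336 days (inclusive of both endpoints).
336 = 7 × 48, so the span is exactly 48 full weeks.
Each full week contributes 4 days from the set (Mon, Wed, Fri, Sun): 48 × 4 = 192.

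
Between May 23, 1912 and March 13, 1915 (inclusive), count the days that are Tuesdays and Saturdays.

May 23, 1912 is a Thursday.
The range spans 1025 days (inclusive of both endpoints).
1025 = 7 × 146 + 3, so there are 146 full weeks plus 3 extra days.
Each full week contributes 2 days from the set (Tue, Sat): 146 × 2 = 292.
The 3 extra days are Thursday, Friday, Saturday — 1 of them qualifies.
Total: 292 + 1 = 293.

293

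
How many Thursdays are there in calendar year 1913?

52

January 1, 1913 is a Wednesday.
That's 365 days from start to end, counting both.
365 = 7 × 52 + 1, so there are 52 full weeks plus 1 extra day.
Each full week contributes one Thursday: 52 so far.
The 1 extra day is Wed — none qualify.
Total: 52 + 0 = 52.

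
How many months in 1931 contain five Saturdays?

A month has five Saturdays exactly when Saturday falls within its first (length − 28) days.
Jan: 31 days, starts Thu → 5 of Thu, Fri, Sat ✓
Feb: 28 days, starts Sun → 5 of (none)
Mar: 31 days, starts Sun → 5 of Sun, Mon, Tue
Apr: 30 days, starts Wed → 5 of Wed, Thu
May: 31 days, starts Fri → 5 of Fri, Sat, Sun ✓
Jun: 30 days, starts Mon → 5 of Mon, Tue
Jul: 31 days, starts Wed → 5 of Wed, Thu, Fri
Aug: 31 days, starts Sat → 5 of Sat, Sun, Mon ✓
Sep: 30 days, starts Tue → 5 of Tue, Wed
Oct: 31 days, starts Thu → 5 of Thu, Fri, Sat ✓
Nov: 30 days, starts Sun → 5 of Sun, Mon
Dec: 31 days, starts Tue → 5 of Tue, Wed, Thu
Months with five Saturdays: Jan, May, Aug, Oct.

4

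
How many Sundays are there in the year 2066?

52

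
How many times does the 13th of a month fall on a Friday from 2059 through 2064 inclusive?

9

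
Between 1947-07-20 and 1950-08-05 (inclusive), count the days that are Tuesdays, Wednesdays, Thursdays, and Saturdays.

636

1947-07-20 is a Sunday.
That's 1113 days from start to end, counting both.
1113 = 7 × 159, so the span is exactly 159 full weeks.
Each full week contributes 4 days from the set (Tue, Wed, Thu, Sat): 159 × 4 = 636.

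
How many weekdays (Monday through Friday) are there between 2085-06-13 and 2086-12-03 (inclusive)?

385

2085-06-13 is a Wednesday.
The range spans 539 days (inclusive of both endpoints).
539 = 7 × 77, so the span is exactly 77 full weeks.
Each full week contributes 5 weekdays (Mon–Fri): 77 × 5 = 385.
Total: 385.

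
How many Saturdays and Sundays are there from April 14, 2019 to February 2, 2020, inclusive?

April 14, 2019 is a Sunday.
That's 295 days from start to end, counting both.
295 = 7 × 42 + 1, so there are 42 full weeks plus 1 extra day.
Each full week contributes 2 weekend days (Sat, Sun): 42 × 2 = 84.
The 1 extra day is Sunday — 1 of them qualifies.
Total: 84 + 1 = 85.

85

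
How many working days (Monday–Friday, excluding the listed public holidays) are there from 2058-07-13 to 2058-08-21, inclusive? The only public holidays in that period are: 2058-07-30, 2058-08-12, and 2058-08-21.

2058-07-13 is a Saturday.
The range spans 40 days (inclusive of both endpoints).
40 = 7 × 5 + 5, so there are 5 full weeks plus 5 extra days.
Each full week contributes 5 weekdays (Mon–Fri): 5 × 5 = 25.
The 5 extra days are Saturday, Sunday, Monday, Tuesday, Wednesday — 3 of them qualify.
Total: 25 + 3 = 28.
Holidays: 2058-07-30 (Tue); 2058-08-12 (Mon); 2058-08-21 (Wed).
All 3 holidays fall on weekdays, so subtract 3.
Business days: 28 − 3 = 25.

25 working days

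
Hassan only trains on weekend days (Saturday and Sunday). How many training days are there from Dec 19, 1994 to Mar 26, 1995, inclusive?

Dec 19, 1994 is a Monday.
That's 98 days from start to end, counting both.
98 = 7 × 14, so the span is exactly 14 full weeks.
Each full week contributes 2 weekend days (Sat, Sun): 14 × 2 = 28.

28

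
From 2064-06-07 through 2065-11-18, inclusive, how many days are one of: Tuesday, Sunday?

152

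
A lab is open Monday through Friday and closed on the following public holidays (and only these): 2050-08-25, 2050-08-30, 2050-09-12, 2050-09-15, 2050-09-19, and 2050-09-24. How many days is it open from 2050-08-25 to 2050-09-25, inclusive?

17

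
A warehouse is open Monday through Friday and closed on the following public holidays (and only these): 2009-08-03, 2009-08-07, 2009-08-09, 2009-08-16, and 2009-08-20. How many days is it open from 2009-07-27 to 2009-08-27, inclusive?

2009-07-27 is a Monday.
That's 32 days from start to end, counting both.
32 = 7 × 4 + 4, so there are 4 full weeks plus 4 extra days.
Each full week contributes 5 weekdays (Mon–Fri): 4 × 5 = 20.
The 4 extra days are Mon, Tue, Wed, Thu — 4 of them qualify.
Total: 20 + 4 = 24.
Holidays: 2009-08-03 (Mon); 2009-08-07 (Fri); 2009-08-09 (Sun); 2009-08-16 (Sun); 2009-08-20 (Thu).
3 of the 5 holidays fall on weekdays; the rest are weekends and were already excluded.
Business days: 24 − 3 = 21.

21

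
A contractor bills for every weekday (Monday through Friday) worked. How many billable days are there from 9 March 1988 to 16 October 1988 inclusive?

9 March 1988 is a Wednesday.
The range spans 222 days (inclusive of both endpoints).
222 = 7 × 31 + 5, so there are 31 full weeks plus 5 extra days.
Each full week contributes 5 weekdays (Mon–Fri): 31 × 5 = 155.
The 5 extra days are Wednesday, Thursday, Friday, Saturday, Sunday — 3 of them qualify.
Total: 155 + 3 = 158.

158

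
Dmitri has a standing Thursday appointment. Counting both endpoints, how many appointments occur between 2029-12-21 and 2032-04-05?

2029-12-21 is a Friday.
That's 837 days from start to end, counting both.
837 = 7 × 119 + 4, so there are 119 full weeks plus 4 extra days.
Each full week contributes one Thursday: 119 so far.
The 4 extra days are Fri, Sat, Sun, Mon — none qualify.
Total: 119 + 0 = 119.

119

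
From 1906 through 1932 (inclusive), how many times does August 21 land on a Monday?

3

Day of week of August 21 in each year:
1906: Tue, 1907: Wed, 1908: Fri, 1909: Sat, 1910: Sun, 1911: Mon ✓, 1912: Wed, 1913: Thu, 1914: Fri, 1915: Sat, 1916: Mon ✓, 1917: Tue, 1918: Wed, 1919: Thu, 1920: Sat, 1921: Sun, 1922: Mon ✓, 1923: Tue, 1924: Thu, 1925: Fri, 1926: Sat, 1927: Sun, 1928: Tue, 1929: Wed, 1930: Thu, 1931: Fri, 1932: Sun
Mondays: 1911, 1916, 1922.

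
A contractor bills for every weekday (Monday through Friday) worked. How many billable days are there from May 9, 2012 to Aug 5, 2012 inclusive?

63

May 9, 2012 is a Wednesday.
From May 9, 2012 to Aug 5, 2012 is 89 days inclusive.
89 = 7 × 12 + 5, so there are 12 full weeks plus 5 extra days.
Each full week contributes 5 weekdays (Mon–Fri): 12 × 5 = 60.
The 5 extra days are Wed, Thu, Fri, Sat, Sun — 3 of them qualify.
Total: 60 + 3 = 63.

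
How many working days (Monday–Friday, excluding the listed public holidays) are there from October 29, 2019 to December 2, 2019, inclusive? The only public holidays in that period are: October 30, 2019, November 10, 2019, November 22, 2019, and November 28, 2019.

October 29, 2019 is a Tuesday.
The range spans 35 days (inclusive of both endpoints).
35 = 7 × 5, so the span is exactly 5 full weeks.
Each full week contributes 5 weekdays (Mon–Fri): 5 × 5 = 25.
Total: 25.
Holidays: October 30, 2019 (Wed); November 10, 2019 (Sun); November 22, 2019 (Fri); November 28, 2019 (Thu).
3 of the 4 holidays fall on weekdays; the rest are weekends and were already excluded.
Business days: 25 − 3 = 22.

22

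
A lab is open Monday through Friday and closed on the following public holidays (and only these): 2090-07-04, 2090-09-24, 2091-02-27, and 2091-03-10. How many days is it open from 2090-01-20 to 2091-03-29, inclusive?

308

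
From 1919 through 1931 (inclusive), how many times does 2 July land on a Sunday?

1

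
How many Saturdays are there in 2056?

2056-01-01 is a Saturday.
That's 366 days from start to end, counting both.
366 = 7 × 52 + 2, so there are 52 full weeks plus 2 extra days.
Each full week contributes one Saturday: 52 so far.
The 2 extra days are Sat, Sun — 1 of them qualifies.
Total: 52 + 1 = 53.

53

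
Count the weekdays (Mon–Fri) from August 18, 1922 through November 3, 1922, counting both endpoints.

August 18, 1922 is a Friday.
That's 78 days from start to end, counting both.
78 = 7 × 11 + 1, so there are 11 full weeks plus 1 extra day.
Each full week contributes 5 weekdays (Mon–Fri): 11 × 5 = 55.
The 1 extra day is Fri — 1 of them qualifies.
Total: 55 + 1 = 56.

56 weekdays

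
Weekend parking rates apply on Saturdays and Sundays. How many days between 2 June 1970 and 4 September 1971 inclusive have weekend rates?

131

2 June 1970 is a Tuesday.
From 2 June 1970 to 4 September 1971 is 460 days inclusive.
460 = 7 × 65 + 5, so there are 65 full weeks plus 5 extra days.
Each full week contributes 2 weekend days (Sat, Sun): 65 × 2 = 130.
The 5 extra days are Tuesday, Wednesday, Thursday, Friday, Saturday — 1 of them qualifies.
Total: 130 + 1 = 131.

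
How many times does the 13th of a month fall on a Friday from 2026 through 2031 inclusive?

Friday-the-13ths by year:
2026: Feb, Mar, Nov
2027: Aug
2028: Oct
2029: Apr, Jul
2030: Sep, Dec
2031: Jun

10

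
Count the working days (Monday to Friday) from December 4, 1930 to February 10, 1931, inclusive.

49 weekdays

December 4, 1930 is a Thursday.
From December 4, 1930 to February 10, 1931 is 69 days inclusive.
69 = 7 × 9 + 6, so there are 9 full weeks plus 6 extra days.
Each full week contributes 5 weekdays (Mon–Fri): 9 × 5 = 45.
The 6 extra days are Thu, Fri, Sat, Sun, Mon, Tue — 4 of them qualify.
Total: 45 + 4 = 49.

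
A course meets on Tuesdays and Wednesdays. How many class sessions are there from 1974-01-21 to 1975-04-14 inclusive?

128

1974-01-21 is a Monday.
From 1974-01-21 to 1975-04-14 is 449 days inclusive.
449 = 7 × 64 + 1, so there are 64 full weeks plus 1 extra day.
Each full week contributes 2 days from the set (Tue, Wed): 64 × 2 = 128.
The 1 extra day is Monday — none qualify.
Total: 128 + 0 = 128.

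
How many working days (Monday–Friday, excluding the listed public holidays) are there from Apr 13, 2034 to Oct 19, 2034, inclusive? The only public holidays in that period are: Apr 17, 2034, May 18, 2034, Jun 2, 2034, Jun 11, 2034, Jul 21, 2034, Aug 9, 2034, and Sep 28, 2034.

130 working days

Apr 13, 2034 is a Thursday.
That's 190 days from start to end, counting both.
190 = 7 × 27 + 1, so there are 27 full weeks plus 1 extra day.
Each full week contributes 5 weekdays (Mon–Fri): 27 × 5 = 135.
The 1 extra day is Thu — 1 of them qualifies.
Total: 135 + 1 = 136.
Holidays: Apr 17, 2034 (Mon); May 18, 2034 (Thu); Jun 2, 2034 (Fri); Jun 11, 2034 (Sun); Jul 21, 2034 (Fri); Aug 9, 2034 (Wed); Sep 28, 2034 (Thu).
6 of the 7 holidays fall on weekdays; the rest are weekends and were already excluded.
Business days: 136 − 6 = 130.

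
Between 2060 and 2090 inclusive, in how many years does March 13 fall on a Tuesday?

4

Day of week of March 13 in each year:
2060: Sat, 2061: Sun, 2062: Mon, 2063: Tue ✓, 2064: Thu, 2065: Fri, 2066: Sat, 2067: Sun, 2068: Tue ✓, 2069: Wed, 2070: Thu, 2071: Fri, 2072: Sun, 2073: Mon, 2074: Tue ✓, 2075: Wed, 2076: Fri, 2077: Sat, 2078: Sun, 2079: Mon, 2080: Wed, 2081: Thu, 2082: Fri, 2083: Sat, 2084: Mon, 2085: Tue ✓, 2086: Wed, 2087: Thu, 2088: Sat, 2089: Sun, 2090: Mon
Tuesdays: 2063, 2068, 2074, 2085.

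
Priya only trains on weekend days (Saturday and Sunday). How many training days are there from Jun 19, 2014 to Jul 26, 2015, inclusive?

116

Jun 19, 2014 is a Thursday.
The range spans 403 days (inclusive of both endpoints).
403 = 7 × 57 + 4, so there are 57 full weeks plus 4 extra days.
Each full week contributes 2 weekend days (Sat, Sun): 57 × 2 = 114.
The 4 extra days are Thursday, Friday, Saturday, Sunday — 2 of them qualify.
Total: 114 + 2 = 116.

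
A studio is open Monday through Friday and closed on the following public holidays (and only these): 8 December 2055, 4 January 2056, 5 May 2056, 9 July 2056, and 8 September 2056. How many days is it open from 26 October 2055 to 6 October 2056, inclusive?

26 October 2055 is a Tuesday.
From 26 October 2055 to 6 October 2056 is 347 days inclusive.
347 = 7 × 49 + 4, so there are 49 full weeks plus 4 extra days.
Each full week contributes 5 weekdays (Mon–Fri): 49 × 5 = 245.
The 4 extra days are Tue, Wed, Thu, Fri — 4 of them qualify.
Total: 245 + 4 = 249.
Holidays: 8 December 2055 (Wed); 4 January 2056 (Tue); 5 May 2056 (Fri); 9 July 2056 (Sun); 8 September 2056 (Fri).
4 of the 5 holidays fall on weekdays; the rest are weekends and were already excluded.
Business days: 249 − 4 = 245.

245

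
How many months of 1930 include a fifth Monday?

4

A month has five Mondays exactly when Monday falls within its first (length − 28) days.
Jan: 31 days, starts Wed → 5 of Wed, Thu, Fri
Feb: 28 days, starts Sat → 5 of (none)
Mar: 31 days, starts Sat → 5 of Sat, Sun, Mon ✓
Apr: 30 days, starts Tue → 5 of Tue, Wed
May: 31 days, starts Thu → 5 of Thu, Fri, Sat
Jun: 30 days, starts Sun → 5 of Sun, Mon ✓
Jul: 31 days, starts Tue → 5 of Tue, Wed, Thu
Aug: 31 days, starts Fri → 5 of Fri, Sat, Sun
Sep: 30 days, starts Mon → 5 of Mon, Tue ✓
Oct: 31 days, starts Wed → 5 of Wed, Thu, Fri
Nov: 30 days, starts Sat → 5 of Sat, Sun
Dec: 31 days, starts Mon → 5 of Mon, Tue, Wed ✓
Months with five Mondays: Mar, Jun, Sep, Dec.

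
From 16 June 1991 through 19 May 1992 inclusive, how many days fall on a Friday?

48 Fridays

16 June 1991 is a Sunday.
From 16 June 1991 to 19 May 1992 is 339 days inclusive.
339 = 7 × 48 + 3, so there are 48 full weeks plus 3 extra days.
Each full week contributes one Friday: 48 so far.
The 3 extra days are Sunday, Monday, Tuesday — none qualify.
Total: 48 + 0 = 48.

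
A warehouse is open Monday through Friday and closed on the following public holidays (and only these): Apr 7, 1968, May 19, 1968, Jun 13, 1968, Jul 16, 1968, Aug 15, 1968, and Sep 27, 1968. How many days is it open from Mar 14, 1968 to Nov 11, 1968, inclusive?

Mar 14, 1968 is a Thursday.
From Mar 14, 1968 to Nov 11, 1968 is 243 days inclusive.
243 = 7 × 34 + 5, so there are 34 full weeks plus 5 extra days.
Each full week contributes 5 weekdays (Mon–Fri): 34 × 5 = 170.
The 5 extra days are Thu, Fri, Sat, Sun, Mon — 3 of them qualify.
Total: 170 + 3 = 173.
Holidays: Apr 7, 1968 (Sun); May 19, 1968 (Sun); Jun 13, 1968 (Thu); Jul 16, 1968 (Tue); Aug 15, 1968 (Thu); Sep 27, 1968 (Fri).
4 of the 6 holidays fall on weekdays; the rest are weekends and were already excluded.
Business days: 173 − 4 = 169.

169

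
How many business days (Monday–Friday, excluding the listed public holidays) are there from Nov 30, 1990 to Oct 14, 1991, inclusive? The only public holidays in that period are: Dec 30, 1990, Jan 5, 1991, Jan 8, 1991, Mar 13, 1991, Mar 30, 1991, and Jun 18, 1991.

224 business days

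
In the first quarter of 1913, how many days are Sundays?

13

1 January 1913 is a Wednesday.
From 1 January 1913 to 31 March 1913 is 90 days inclusive.
90 = 7 × 12 + 6, so there are 12 full weeks plus 6 extra days.
Each full week contributes one Sunday: 12 so far.
The 6 extra days are Wed, Thu, Fri, Sat, Sun, Mon — 1 of them qualifies.
Total: 12 + 1 = 13.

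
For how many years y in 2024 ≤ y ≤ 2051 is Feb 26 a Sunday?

Day of week of February 26 in each year:
2024: Mon, 2025: Wed, 2026: Thu, 2027: Fri, 2028: Sat, 2029: Mon, 2030: Tue, 2031: Wed, 2032: Thu, 2033: Sat, 2034: Sun ✓, 2035: Mon, 2036: Tue, 2037: Thu, 2038: Fri, 2039: Sat, 2040: Sun ✓, 2041: Tue, 2042: Wed, 2043: Thu, 2044: Fri, 2045: Sun ✓, 2046: Mon, 2047: Tue, 2048: Wed, 2049: Fri, 2050: Sat, 2051: Sun ✓
Sundays: 2034, 2040, 2045, 2051.

4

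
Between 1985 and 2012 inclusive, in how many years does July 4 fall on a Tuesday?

4

Day of week of July 4 in each year:
1985: Thu, 1986: Fri, 1987: Sat, 1988: Mon, 1989: Tue ✓, 1990: Wed, 1991: Thu, 1992: Sat, 1993: Sun, 1994: Mon, 1995: Tue ✓, 1996: Thu, 1997: Fri, 1998: Sat, 1999: Sun, 2000: Tue ✓, 2001: Wed, 2002: Thu, 2003: Fri, 2004: Sun, 2005: Mon, 2006: Tue ✓, 2007: Wed, 2008: Fri, 2009: Sat, 2010: Sun, 2011: Mon, 2012: Wed
Tuesdays: 1989, 1995, 2000, 2006.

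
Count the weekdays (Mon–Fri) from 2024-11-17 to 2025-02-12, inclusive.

2024-11-17 is a Sunday.
From 2024-11-17 to 2025-02-12 is 88 days inclusive.
88 = 7 × 12 + 4, so there are 12 full weeks plus 4 extra days.
Each full week contributes 5 weekdays (Mon–Fri): 12 × 5 = 60.
The 4 extra days are Sun, Mon, Tue, Wed — 3 of them qualify.
Total: 60 + 3 = 63.

63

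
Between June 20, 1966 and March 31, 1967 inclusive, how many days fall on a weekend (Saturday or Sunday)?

June 20, 1966 is a Monday.
From June 20, 1966 to March 31, 1967 is 285 days inclusive.
285 = 7 × 40 + 5, so there are 40 full weeks plus 5 extra days.
Each full week contributes 2 weekend days (Sat, Sun): 40 × 2 = 80.
The 5 extra days are Mon, Tue, Wed, Thu, Fri — none qualify.
Total: 80 + 0 = 80.

80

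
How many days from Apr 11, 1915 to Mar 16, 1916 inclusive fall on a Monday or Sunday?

98

Apr 11, 1915 is a Sunday.
The range spans 341 days (inclusive of both endpoints).
341 = 7 × 48 + 5, so there are 48 full weeks plus 5 extra days.
Each full week contributes 2 days from the set (Mon, Sun): 48 × 2 = 96.
The 5 extra days are Sunday, Monday, Tuesday, Wednesday, Thursday — 2 of them qualify.
Total: 96 + 2 = 98.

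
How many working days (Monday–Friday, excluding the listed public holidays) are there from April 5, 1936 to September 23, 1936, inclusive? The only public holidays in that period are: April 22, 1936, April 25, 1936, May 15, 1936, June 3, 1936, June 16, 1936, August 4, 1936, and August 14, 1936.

117

April 5, 1936 is a Sunday.
From April 5, 1936 to September 23, 1936 is 172 days inclusive.
172 = 7 × 24 + 4, so there are 24 full weeks plus 4 extra days.
Each full week contributes 5 weekdays (Mon–Fri): 24 × 5 = 120.
The 4 extra days are Sunday, Monday, Tuesday, Wednesday — 3 of them qualify.
Total: 120 + 3 = 123.
Holidays: April 22, 1936 (Wed); April 25, 1936 (Sat); May 15, 1936 (Fri); June 3, 1936 (Wed); June 16, 1936 (Tue); August 4, 1936 (Tue); August 14, 1936 (Fri).
6 of the 7 holidays fall on weekdays; the rest are weekends and were already excluded.
Business days: 123 − 6 = 117.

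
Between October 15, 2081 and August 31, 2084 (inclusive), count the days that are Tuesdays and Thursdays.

October 15, 2081 is a Wednesday.
The range spans 1052 days (inclusive of both endpoints).
1052 = 7 × 150 + 2, so there are 150 full weeks plus 2 extra days.
Each full week contributes 2 days from the set (Tue, Thu): 150 × 2 = 300.
The 2 extra days are Wed, Thu — 1 of them qualifies.
Total: 300 + 1 = 301.

301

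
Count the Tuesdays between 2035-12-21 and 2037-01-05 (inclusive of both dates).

54

2035-12-21 is a Friday.
The range spans 382 days (inclusive of both endpoints).
382 = 7 × 54 + 4, so there are 54 full weeks plus 4 extra days.
Each full week contributes one Tuesday: 54 so far.
The 4 extra days are Friday, Saturday, Sunday, Monday — none qualify.
Total: 54 + 0 = 54.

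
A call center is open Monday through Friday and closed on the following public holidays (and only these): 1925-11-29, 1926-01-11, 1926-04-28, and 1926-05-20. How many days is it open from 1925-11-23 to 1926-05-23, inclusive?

127 business days

1925-11-23 is a Monday.
That's 182 days from start to end, counting both.
182 = 7 × 26, so the span is exactly 26 full weeks.
Each full week contributes 5 weekdays (Mon–Fri): 26 × 5 = 130.
Holidays: 1925-11-29 (Sun); 1926-01-11 (Mon); 1926-04-28 (Wed); 1926-05-20 (Thu).
3 of the 4 holidays fall on weekdays; the rest are weekends and were already excluded.
Business days: 130 − 3 = 127.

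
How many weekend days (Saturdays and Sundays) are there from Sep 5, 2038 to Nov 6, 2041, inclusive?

331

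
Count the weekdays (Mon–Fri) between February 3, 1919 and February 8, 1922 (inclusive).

February 3, 1919 is a Monday.
That's 1102 days from start to end, counting both.
1102 = 7 × 157 + 3, so there are 157 full weeks plus 3 extra days.
Each full week contributes 5 weekdays (Mon–Fri): 157 × 5 = 785.
The 3 extra days are Mon, Tue, Wed — 3 of them qualify.
Total: 785 + 3 = 788.

788 weekdays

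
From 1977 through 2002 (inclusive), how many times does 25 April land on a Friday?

Day of week of April 25 in each year:
1977: Mon, 1978: Tue, 1979: Wed, 1980: Fri ✓, 1981: Sat, 1982: Sun, 1983: Mon, 1984: Wed, 1985: Thu, 1986: Fri ✓, 1987: Sat, 1988: Mon, 1989: Tue, 1990: Wed, 1991: Thu, 1992: Sat, 1993: Sun, 1994: Mon, 1995: Tue, 1996: Thu, 1997: Fri ✓, 1998: Sat, 1999: Sun, 2000: Tue, 2001: Wed, 2002: Thu
Fridays: 1980, 1986, 1997.

3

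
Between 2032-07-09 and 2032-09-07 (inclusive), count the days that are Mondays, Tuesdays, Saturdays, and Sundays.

36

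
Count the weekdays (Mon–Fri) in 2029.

261

January 1, 2029 is a Monday.
The range spans 365 days (inclusive of both endpoints).
365 = 7 × 52 + 1, so there are 52 full weeks plus 1 extra day.
Each full week contributes 5 weekdays (Mon–Fri): 52 × 5 = 260.
The 1 extra day is Mon — 1 of them qualifies.
Total: 260 + 1 = 261.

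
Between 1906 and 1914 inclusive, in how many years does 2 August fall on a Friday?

2

Day of week of August 2 in each year:
1906: Thu, 1907: Fri ✓, 1908: Sun, 1909: Mon, 1910: Tue, 1911: Wed, 1912: Fri ✓, 1913: Sat, 1914: Sun
Fridays: 1907, 1912.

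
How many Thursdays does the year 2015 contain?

2015-01-01 is a Thursday.
That's 365 days from start to end, counting both.
365 = 7 × 52 + 1, so there are 52 full weeks plus 1 extra day.
Each full week contributes one Thursday: 52 so far.
The 1 extra day is Thu — 1 of them qualifies.
Total: 52 + 1 = 53.

53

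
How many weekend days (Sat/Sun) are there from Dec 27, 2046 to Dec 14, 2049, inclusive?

Dec 27, 2046 is a Thursday.
That's 1084 days from start to end, counting both.
1084 = 7 × 154 + 6, so there are 154 full weeks plus 6 extra days.
Each full week contributes 2 weekend days (Sat, Sun): 154 × 2 = 308.
The 6 extra days are Thursday, Friday, Saturday, Sunday, Monday, Tuesday — 2 of them qualify.
Total: 308 + 2 = 310.

310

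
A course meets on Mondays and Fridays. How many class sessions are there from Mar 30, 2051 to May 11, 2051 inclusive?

12

Mar 30, 2051 is a Thursday.
From Mar 30, 2051 to May 11, 2051 is 43 days inclusive.
43 = 7 × 6 + 1, so there are 6 full weeks plus 1 extra day.
Each full week contributes 2 days from the set (Mon, Fri): 6 × 2 = 12.
The 1 extra day is Thu — none qualify.
Total: 12 + 0 = 12.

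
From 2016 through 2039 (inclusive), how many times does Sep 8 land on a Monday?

Day of week of September 8 in each year:
2016: Thu, 2017: Fri, 2018: Sat, 2019: Sun, 2020: Tue, 2021: Wed, 2022: Thu, 2023: Fri, 2024: Sun, 2025: Mon ✓, 2026: Tue, 2027: Wed, 2028: Fri, 2029: Sat, 2030: Sun, 2031: Mon ✓, 2032: Wed, 2033: Thu, 2034: Fri, 2035: Sat, 2036: Mon ✓, 2037: Tue, 2038: Wed, 2039: Thu
Mondays: 2025, 2031, 2036.

3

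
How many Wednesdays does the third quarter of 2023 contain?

2023-07-01 is a Saturday.
From 2023-07-01 to 2023-09-30 is 92 days inclusive.
92 = 7 × 13 + 1, so there are 13 full weeks plus 1 extra day.
Each full week contributes one Wednesday: 13 so far.
The 1 extra day is Sat — none qualify.
Total: 13 + 0 = 13.

13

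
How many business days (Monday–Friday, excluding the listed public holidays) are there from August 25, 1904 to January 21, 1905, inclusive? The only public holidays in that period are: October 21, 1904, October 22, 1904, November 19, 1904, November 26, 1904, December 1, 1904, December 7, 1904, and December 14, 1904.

103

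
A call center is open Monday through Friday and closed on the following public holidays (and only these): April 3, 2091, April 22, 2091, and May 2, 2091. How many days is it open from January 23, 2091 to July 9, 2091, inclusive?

118 business days

January 23, 2091 is a Tuesday.
From January 23, 2091 to July 9, 2091 is 168 days inclusive.
168 = 7 × 24, so the span is exactly 24 full weeks.
Each full week contributes 5 weekdays (Mon–Fri): 24 × 5 = 120.
Holidays: April 3, 2091 (Tue); April 22, 2091 (Sun); May 2, 2091 (Wed).
2 of the 3 holidays fall on weekdays; the rest are weekends and were already excluded.
Business days: 120 − 2 = 118.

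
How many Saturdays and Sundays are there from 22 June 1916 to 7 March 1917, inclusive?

22 June 1916 is a Thursday.
The range spans 259 days (inclusive of both endpoints).
259 = 7 × 37, so the span is exactly 37 full weeks.
Each full week contributes 2 weekend days (Sat, Sun): 37 × 2 = 74.

74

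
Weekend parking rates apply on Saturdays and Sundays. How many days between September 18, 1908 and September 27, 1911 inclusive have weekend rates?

316

September 18, 1908 is a Friday.
That's 1105 days from start to end, counting both.
1105 = 7 × 157 + 6, so there are 157 full weeks plus 6 extra days.
Each full week contributes 2 weekend days (Sat, Sun): 157 × 2 = 314.
The 6 extra days are Fri, Sat, Sun, Mon, Tue, Wed — 2 of them qualify.
Total: 314 + 2 = 316.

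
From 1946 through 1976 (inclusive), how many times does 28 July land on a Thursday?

4

Day of week of July 28 in each year:
1946: Sun, 1947: Mon, 1948: Wed, 1949: Thu ✓, 1950: Fri, 1951: Sat, 1952: Mon, 1953: Tue, 1954: Wed, 1955: Thu ✓, 1956: Sat, 1957: Sun, 1958: Mon, 1959: Tue, 1960: Thu ✓, 1961: Fri, 1962: Sat, 1963: Sun, 1964: Tue, 1965: Wed, 1966: Thu ✓, 1967: Fri, 1968: Sun, 1969: Mon, 1970: Tue, 1971: Wed, 1972: Fri, 1973: Sat, 1974: Sun, 1975: Mon, 1976: Wed
Thursdays: 1949, 1955, 1960, 1966.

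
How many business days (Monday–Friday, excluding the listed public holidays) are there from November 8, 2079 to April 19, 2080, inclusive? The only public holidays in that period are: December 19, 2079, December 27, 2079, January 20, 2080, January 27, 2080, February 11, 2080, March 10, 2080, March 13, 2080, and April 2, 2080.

November 8, 2079 is a Wednesday.
The range spans 164 days (inclusive of both endpoints).
164 = 7 × 23 + 3, so there are 23 full weeks plus 3 extra days.
Each full week contributes 5 weekdays (Mon–Fri): 23 × 5 = 115.
The 3 extra days are Wednesday, Thursday, Friday — 3 of them qualify.
Total: 115 + 3 = 118.
Holidays: December 19, 2079 (Tue); December 27, 2079 (Wed); January 20, 2080 (Sat); January 27, 2080 (Sat); February 11, 2080 (Sun); March 10, 2080 (Sun); March 13, 2080 (Wed); April 2, 2080 (Tue).
4 of the 8 holidays fall on weekdays; the rest are weekends and were already excluded.
Business days: 118 − 4 = 114.

114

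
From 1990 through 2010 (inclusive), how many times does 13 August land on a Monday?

3

Day of week of August 13 in each year:
1990: Mon ✓, 1991: Tue, 1992: Thu, 1993: Fri, 1994: Sat, 1995: Sun, 1996: Tue, 1997: Wed, 1998: Thu, 1999: Fri, 2000: Sun, 2001: Mon ✓, 2002: Tue, 2003: Wed, 2004: Fri, 2005: Sat, 2006: Sun, 2007: Mon ✓, 2008: Wed, 2009: Thu, 2010: Fri
Mondays: 1990, 2001, 2007.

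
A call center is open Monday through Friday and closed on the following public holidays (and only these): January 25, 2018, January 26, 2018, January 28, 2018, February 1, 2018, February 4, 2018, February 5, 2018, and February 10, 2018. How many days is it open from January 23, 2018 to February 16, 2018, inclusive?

January 23, 2018 is a Tuesday.
The range spans 25 days (inclusive of both endpoints).
25 = 7 × 3 + 4, so there are 3 full weeks plus 4 extra days.
Each full week contributes 5 weekdays (Mon–Fri): 3 × 5 = 15.
The 4 extra days are Tuesday, Wednesday, Thursday, Friday — 4 of them qualify.
Total: 15 + 4 = 19.
Holidays: January 25, 2018 (Thu); January 26, 2018 (Fri); January 28, 2018 (Sun); February 1, 2018 (Thu); February 4, 2018 (Sun); February 5, 2018 (Mon); February 10, 2018 (Sat).
4 of the 7 holidays fall on weekdays; the rest are weekends and were already excluded.
Business days: 19 − 4 = 15.

15 working days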